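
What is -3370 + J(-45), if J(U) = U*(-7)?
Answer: -3055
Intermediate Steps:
J(U) = -7*U
-3370 + J(-45) = -3370 - 7*(-45) = -3370 + 315 = -3055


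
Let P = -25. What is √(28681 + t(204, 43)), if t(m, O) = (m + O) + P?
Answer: √28903 ≈ 170.01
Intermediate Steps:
t(m, O) = -25 + O + m (t(m, O) = (m + O) - 25 = (O + m) - 25 = -25 + O + m)
√(28681 + t(204, 43)) = √(28681 + (-25 + 43 + 204)) = √(28681 + 222) = √28903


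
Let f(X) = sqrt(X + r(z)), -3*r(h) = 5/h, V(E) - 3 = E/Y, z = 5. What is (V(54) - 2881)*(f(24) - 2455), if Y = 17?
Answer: 119980760/17 - 48872*sqrt(213)/51 ≈ 7.0437e+6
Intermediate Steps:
V(E) = 3 + E/17
r(h) = -5/(3*h)
f(X) = sqrt(-1/3 + X) (f(X) = sqrt(X - 5/3/5) = sqrt(X - 5/3*1/5) = sqrt(X - 1/3) = sqrt(-1/3 + X))
(V(54) - 2881)*(f(24) - 2455) = ((3 + (1/17)*54) - 2881)*(sqrt(-3 + 9*24)/3 - 2455) = ((3 + 54/17) - 2881)*(sqrt(-3 + 216)/3 - 2455) = (105/17 - 2881)*(sqrt(213)/3 - 2455) = -48872*(-2455 + sqrt(213)/3)/17 = 119980760/17 - 48872*sqrt(213)/51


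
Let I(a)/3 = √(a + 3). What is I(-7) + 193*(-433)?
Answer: -83569 + 6*I ≈ -83569.0 + 6.0*I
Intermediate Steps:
I(a) = 3*√(3 + a) (I(a) = 3*√(a + 3) = 3*√(3 + a))
I(-7) + 193*(-433) = 3*√(3 - 7) + 193*(-433) = 3*√(-4) - 83569 = 3*(2*I) - 83569 = 6*I - 83569 = -83569 + 6*I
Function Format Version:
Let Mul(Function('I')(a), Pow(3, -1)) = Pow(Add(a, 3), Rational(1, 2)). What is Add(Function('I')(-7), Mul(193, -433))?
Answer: Add(-83569, Mul(6, I)) ≈ Add(-83569., Mul(6.0000, I))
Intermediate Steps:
Function('I')(a) = Mul(3, Pow(Add(3, a), Rational(1, 2))) (Function('I')(a) = Mul(3, Pow(Add(a, 3), Rational(1, 2))) = Mul(3, Pow(Add(3, a), Rational(1, 2))))
Add(Function('I')(-7), Mul(193, -433)) = Add(Mul(3, Pow(Add(3, -7), Rational(1, 2))), Mul(193, -433)) = Add(Mul(3, Pow(-4, Rational(1, 2))), -83569) = Add(Mul(3, Mul(2, I)), -83569) = Add(Mul(6, I), -83569) = Add(-83569, Mul(6, I))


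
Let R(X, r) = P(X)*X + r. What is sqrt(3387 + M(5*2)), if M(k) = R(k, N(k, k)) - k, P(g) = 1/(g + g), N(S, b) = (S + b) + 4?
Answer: sqrt(13606)/2 ≈ 58.322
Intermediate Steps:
N(S, b) = 4 + S + b
P(g) = 1/(2*g)
R(X, r) = 1/2 + r (R(X, r) = (1/(2*X))*X + r = 1/2 + r)
M(k) = 9/2 + k (M(k) = (1/2 + (4 + k + k)) - k = (1/2 + (4 + 2*k)) - k = (9/2 + 2*k) - k = 9/2 + k)
sqrt(3387 + M(5*2)) = sqrt(3387 + (9/2 + 5*2)) = sqrt(3387 + (9/2 + 10)) = sqrt(3387 + 29/2) = sqrt(6803/2) = sqrt(13606)/2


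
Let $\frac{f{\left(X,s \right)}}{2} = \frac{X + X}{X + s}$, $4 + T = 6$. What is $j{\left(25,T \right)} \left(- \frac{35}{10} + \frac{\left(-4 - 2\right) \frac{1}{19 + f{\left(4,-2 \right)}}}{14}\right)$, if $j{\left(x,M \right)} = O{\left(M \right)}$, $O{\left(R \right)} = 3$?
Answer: $- \frac{443}{42} \approx -10.548$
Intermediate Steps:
$T = 2$ ($T = -4 + 6 = 2$)
$j{\left(x,M \right)} = 3$
$f{\left(X,s \right)} = \frac{4 X}{X + s}$ ($f{\left(X,s \right)} = 2 \frac{X + X}{X + s} = 2 \frac{2 X}{X + s} = \frac{4 X}{X + s}$)
$j{\left(25,T \right)} \left(- \frac{35}{10} + \frac{\left(-4 - 2\right) \frac{1}{19 + f{\left(4,-2 \right)}}}{14}\right) = 3 \left(- \frac{35}{10} + \frac{\left(-4 - 2\right) \frac{1}{19 + 4 \cdot 4 \frac{1}{4 - 2}}}{14}\right) = 3 \left(\left(-35\right) \frac{1}{10} + - \frac{6}{19 + 4 \cdot 4 \cdot \frac{1}{2}} \cdot \frac{1}{14}\right) = 3 \left(- \frac{7}{2} + - \frac{6}{19 + 4 \cdot 4 \cdot \frac{1}{2}} \cdot \frac{1}{14}\right) = 3 \left(- \frac{7}{2} + - \frac{6}{19 + 8} \cdot \frac{1}{14}\right) = 3 \left(- \frac{7}{2} + - \frac{6}{27} \cdot \frac{1}{14}\right) = 3 \left(- \frac{7}{2} + \left(-6\right) \frac{1}{27} \cdot \frac{1}{14}\right) = 3 \left(- \frac{7}{2} - \frac{1}{63}\right) = 3 \left(- \frac{443}{126}\right) = - \frac{443}{42}$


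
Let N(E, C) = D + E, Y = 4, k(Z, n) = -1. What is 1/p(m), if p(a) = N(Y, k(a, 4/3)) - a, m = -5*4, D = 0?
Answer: 1/24 ≈ 0.041667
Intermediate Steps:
N(E, C) = E (N(E, C) = 0 + E = E)
m = -20
p(a) = 4 - a
1/p(m) = 1/(4 - 1*(-20)) = 1/(4 + 20) = 1/24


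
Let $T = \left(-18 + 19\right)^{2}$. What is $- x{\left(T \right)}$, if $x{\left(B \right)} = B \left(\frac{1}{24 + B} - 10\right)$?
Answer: $\frac{249}{25} \approx 9.96$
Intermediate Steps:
$T = 1$ ($T = 1^{2} = 1$)
$x{\left(B \right)} = B \left(-10 + \frac{1}{24 + B}\right)$
$- x{\left(T \right)} = - \frac{\left(-1\right) 1 \left(239 + 10 \cdot 1\right)}{24 + 1} = - \frac{\left(-1\right) 1 \left(239 + 10\right)}{25} = - \frac{\left(-1\right) 1 \cdot 249}{25} = \left(-1\right) \left(- \frac{249}{25}\right) = \frac{249}{25}$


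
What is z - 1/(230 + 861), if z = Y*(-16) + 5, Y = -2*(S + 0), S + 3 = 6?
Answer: 110190/1091 ≈ 101.00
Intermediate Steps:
S = 3 (S = -3 + 6 = 3)
Y = -6 (Y = -2*(3 + 0) = -2*3 = -6)
z = 101 (z = -6*(-16) + 5 = 96 + 5 = 101)
z - 1/(230 + 861) = 101 - 1/(230 + 861) = 101 - 1/1091 = 110190/1091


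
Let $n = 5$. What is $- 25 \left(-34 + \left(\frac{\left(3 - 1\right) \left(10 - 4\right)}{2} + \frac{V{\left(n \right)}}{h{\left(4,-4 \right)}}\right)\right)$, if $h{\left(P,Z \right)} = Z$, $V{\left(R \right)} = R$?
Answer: $\frac{2925}{4} \approx 731.25$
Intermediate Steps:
$- 25 \left(-34 + \left(\frac{\left(3 - 1\right) \left(10 - 4\right)}{2} + \frac{V{\left(n \right)}}{h{\left(4,-4 \right)}}\right)\right) = - 25 \left(-34 + \left(\frac{\left(3 - 1\right) \left(10 - 4\right)}{2} + \frac{5}{-4}\right)\right) = - 25 \left(-34 + \left(2 \cdot 6 \cdot \frac{1}{2} + 5 \left(- \frac{1}{4}\right)\right)\right) = - 25 \left(-34 + \left(12 \cdot \frac{1}{2} - \frac{5}{4}\right)\right) = - 25 \left(-34 + \left(6 - \frac{5}{4}\right)\right) = - 25 \left(-34 + \frac{19}{4}\right) = \left(-25\right) \left(- \frac{117}{4}\right) = \frac{2925}{4}$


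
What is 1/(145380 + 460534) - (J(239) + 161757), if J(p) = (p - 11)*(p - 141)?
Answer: -111549373313/605914 ≈ -1.8410e+5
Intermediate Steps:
J(p) = (-141 + p)*(-11 + p) (J(p) = (-11 + p)*(-141 + p) = (-141 + p)*(-11 + p))
1/(145380 + 460534) - (J(239) + 161757) = 1/(145380 + 460534) - ((1551 + 239² - 152*239) + 161757) = 1/605914 - ((1551 + 57121 - 36328) + 161757) = 1/605914 - (22344 + 161757) = 1/605914 - 1*184101 = 1/605914 - 184101 = -111549373313/605914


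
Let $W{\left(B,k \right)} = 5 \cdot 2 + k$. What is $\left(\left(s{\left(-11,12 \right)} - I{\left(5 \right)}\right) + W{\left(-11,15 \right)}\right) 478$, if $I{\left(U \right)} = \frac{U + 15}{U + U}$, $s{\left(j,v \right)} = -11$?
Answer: $5736$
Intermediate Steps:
$W{\left(B,k \right)} = 10 + k$
$I{\left(U \right)} = \frac{15 + U}{2 U}$
$\left(\left(s{\left(-11,12 \right)} - I{\left(5 \right)}\right) + W{\left(-11,15 \right)}\right) 478 = \left(\left(-11 - \frac{15 + 5}{2 \cdot 5}\right) + \left(10 + 15\right)\right) 478 = \left(\left(-11 - \frac{1}{2} \cdot \frac{1}{5} \cdot 20\right) + 25\right) 478 = \left(\left(-11 - 2\right) + 25\right) 478 = \left(-13 + 25\right) 478 = 12 \cdot 478 = 5736$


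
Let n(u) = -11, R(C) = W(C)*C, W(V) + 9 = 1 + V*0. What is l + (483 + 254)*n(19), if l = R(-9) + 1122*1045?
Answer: 1164455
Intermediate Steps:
W(V) = -8 (W(V) = -9 + (1 + V*0) = -9 + (1 + 0) = -9 + 1 = -8)
R(C) = -8*C
l = 1172562 (l = -8*(-9) + 1122*1045 = 72 + 1172490 = 1172562)
l + (483 + 254)*n(19) = 1172562 + (483 + 254)*(-11) = 1172562 + 737*(-11) = 1172562 - 8107 = 1164455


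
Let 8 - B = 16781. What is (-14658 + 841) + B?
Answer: -30590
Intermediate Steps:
B = -16773 (B = 8 - 1*16781 = 8 - 16781 = -16773)
(-14658 + 841) + B = (-14658 + 841) - 16773 = -13817 - 16773 = -30590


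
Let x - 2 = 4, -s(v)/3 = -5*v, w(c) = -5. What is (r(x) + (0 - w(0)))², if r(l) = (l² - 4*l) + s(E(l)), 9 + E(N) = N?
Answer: 784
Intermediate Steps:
E(N) = -9 + N
s(v) = 15*v (s(v) = -(-15)*v = 15*v)
x = 6 (x = 2 + 4 = 6)
r(l) = -135 + l² + 11*l (r(l) = (l² - 4*l) + 15*(-9 + l) = (l² - 4*l) + (-135 + 15*l) = -135 + l² + 11*l)
(r(x) + (0 - w(0)))² = ((-135 + 6² + 11*6) + (0 - 1*(-5)))² = ((-135 + 36 + 66) + (0 + 5))² = (-33 + 5)² = (-28)² = 784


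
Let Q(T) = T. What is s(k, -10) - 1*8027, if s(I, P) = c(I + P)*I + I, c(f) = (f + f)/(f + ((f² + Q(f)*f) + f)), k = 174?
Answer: -431857/55 ≈ -7851.9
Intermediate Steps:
c(f) = 2*f/(2*f + 2*f²) (c(f) = (f + f)/(f + ((f² + f*f) + f)) = (2*f)/(f + ((f² + f²) + f)) = (2*f)/(f + (2*f² + f)) = (2*f)/(f + (f + 2*f²)) = (2*f)/(2*f + 2*f²) = 2*f/(2*f + 2*f²))
s(I, P) = I + I/(1 + I + P) (s(I, P) = I/(1 + (I + P)) + I = I/(1 + I + P) + I = I + I/(1 + I + P))
s(k, -10) - 1*8027 = 174*(2 + 174 - 10)/(1 + 174 - 10) - 1*8027 = 174*166/165 - 8027 = 174*(1/165)*166 - 8027 = 9628/55 - 8027 = -431857/55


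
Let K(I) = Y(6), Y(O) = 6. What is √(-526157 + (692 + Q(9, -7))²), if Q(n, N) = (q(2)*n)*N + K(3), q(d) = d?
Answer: I*√198973 ≈ 446.06*I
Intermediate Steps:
K(I) = 6
Q(n, N) = 6 + 2*N*n (Q(n, N) = (2*n)*N + 6 = 2*N*n + 6 = 6 + 2*N*n)
√(-526157 + (692 + Q(9, -7))²) = √(-526157 + (692 + (6 + 2*(-7)*9))²) = √(-526157 + (692 + (6 - 126))²) = √(-526157 + (692 - 120)²) = √(-526157 + 572²) = √(-526157 + 327184) = √(-198973) = I*√198973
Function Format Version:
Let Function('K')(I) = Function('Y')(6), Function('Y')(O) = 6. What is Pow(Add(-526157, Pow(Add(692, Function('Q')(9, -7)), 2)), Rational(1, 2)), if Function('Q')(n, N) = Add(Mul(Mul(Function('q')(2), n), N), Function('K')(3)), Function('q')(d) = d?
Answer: Mul(I, Pow(198973, Rational(1, 2))) ≈ Mul(446.06, I)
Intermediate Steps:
Function('K')(I) = 6
Function('Q')(n, N) = Add(6, Mul(2, N, n)) (Function('Q')(n, N) = Add(Mul(Mul(2, n), N), 6) = Add(Mul(2, N, n), 6) = Add(6, Mul(2, N, n)))
Pow(Add(-526157, Pow(Add(692, Function('Q')(9, -7)), 2)), Rational(1, 2)) = Pow(Add(-526157, Pow(Add(692, Add(6, Mul(2, -7, 9))), 2)), Rational(1, 2)) = Pow(Add(-526157, Pow(Add(692, Add(6, -126)), 2)), Rational(1, 2)) = Pow(Add(-526157, Pow(Add(692, -120), 2)), Rational(1, 2)) = Pow(Add(-526157, Pow(572, 2)), Rational(1, 2)) = Pow(Add(-526157, 327184), Rational(1, 2)) = Pow(-198973, Rational(1, 2)) = Mul(I, Pow(198973, Rational(1, 2)))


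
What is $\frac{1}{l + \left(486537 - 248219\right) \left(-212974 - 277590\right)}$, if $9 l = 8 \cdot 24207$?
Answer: $- \frac{3}{350730629504} \approx -8.5536 \cdot 10^{-12}$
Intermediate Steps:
$l = \frac{64552}{3}$ ($l = \frac{8 \cdot 24207}{9} = \frac{1}{9} \cdot 193656 = \frac{64552}{3} \approx 21517.0$)
$\frac{1}{l + \left(486537 - 248219\right) \left(-212974 - 277590\right)} = \frac{1}{\frac{64552}{3} + \left(486537 - 248219\right) \left(-212974 - 277590\right)} = \frac{1}{\frac{64552}{3} + 238318 \left(-490564\right)} = \frac{1}{\frac{64552}{3} - 116910231352} = \frac{1}{- \frac{350730629504}{3}} = - \frac{3}{350730629504}$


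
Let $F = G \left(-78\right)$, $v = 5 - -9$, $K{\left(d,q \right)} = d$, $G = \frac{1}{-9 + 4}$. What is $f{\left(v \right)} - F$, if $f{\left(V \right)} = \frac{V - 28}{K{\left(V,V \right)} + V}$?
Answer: $- \frac{161}{10} \approx -16.1$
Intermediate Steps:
$G = - \frac{1}{5}$ ($G = \frac{1}{-5} = - \frac{1}{5} \approx -0.2$)
$v = 14$ ($v = 5 + 9 = 14$)
$F = \frac{78}{5}$ ($F = \left(- \frac{1}{5}\right) \left(-78\right) = \frac{78}{5} \approx 15.6$)
$f{\left(V \right)} = \frac{-28 + V}{2 V}$ ($f{\left(V \right)} = \frac{V - 28}{V + V} = \frac{-28 + V}{2 V}$)
$f{\left(v \right)} - F = \frac{-28 + 14}{2 \cdot 14} - \frac{78}{5} = \frac{1}{2} \cdot \frac{1}{14} \left(-14\right) - \frac{78}{5} = - \frac{1}{2} - \frac{78}{5} = - \frac{161}{10}$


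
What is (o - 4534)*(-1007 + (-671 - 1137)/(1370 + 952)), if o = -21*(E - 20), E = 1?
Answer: 4838078185/1161 ≈ 4.1672e+6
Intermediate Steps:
o = 399 (o = -21*(1 - 20) = -21*(-19) = 399)
(o - 4534)*(-1007 + (-671 - 1137)/(1370 + 952)) = (399 - 4534)*(-1007 + (-671 - 1137)/(1370 + 952)) = -4135*(-1007 - 1808/2322) = -4135*(-1007 - 1808*1/2322) = -4135*(-1007 - 904/1161) = -4135*(-1170031/1161) = 4838078185/1161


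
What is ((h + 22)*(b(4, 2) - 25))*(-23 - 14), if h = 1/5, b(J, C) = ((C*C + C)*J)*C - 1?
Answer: -90354/5 ≈ -18071.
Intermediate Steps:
b(J, C) = -1 + C*J*(C + C²) (b(J, C) = ((C² + C)*J)*C - 1 = ((C + C²)*J)*C - 1 = (J*(C + C²))*C - 1 = C*J*(C + C²) - 1 = -1 + C*J*(C + C²))
h = ⅕ ≈ 0.20000
((h + 22)*(b(4, 2) - 25))*(-23 - 14) = ((⅕ + 22)*((-1 + 4*2² + 4*2³) - 25))*(-23 - 14) = (111*((-1 + 4*4 + 4*8) - 25)/5)*(-37) = (111*((-1 + 16 + 32) - 25)/5)*(-37) = (111*(47 - 25)/5)*(-37) = ((111/5)*22)*(-37) = (2442/5)*(-37) = -90354/5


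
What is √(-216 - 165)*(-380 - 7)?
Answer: -387*I*√381 ≈ -7553.9*I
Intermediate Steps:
√(-216 - 165)*(-380 - 7) = √(-381)*(-387) = (I*√381)*(-387) = -387*I*√381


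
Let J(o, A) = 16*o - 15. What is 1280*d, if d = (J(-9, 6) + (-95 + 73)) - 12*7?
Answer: -339200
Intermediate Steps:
J(o, A) = -15 + 16*o
d = -265 (d = ((-15 + 16*(-9)) + (-95 + 73)) - 12*7 = ((-15 - 144) - 22) - 84 = (-159 - 22) - 84 = -181 - 84 = -265)
1280*d = 1280*(-265) = -339200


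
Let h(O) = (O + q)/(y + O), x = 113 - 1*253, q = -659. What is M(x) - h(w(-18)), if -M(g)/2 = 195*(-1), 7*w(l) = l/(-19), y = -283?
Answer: 14584561/37621 ≈ 387.67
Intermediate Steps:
w(l) = -l/133 (w(l) = (l/(-19))/7 = (l*(-1/19))/7 = (-l/19)/7 = -l/133)
x = -140 (x = 113 - 253 = -140)
M(g) = 390 (M(g) = -390*(-1) = -2*(-195) = 390)
h(O) = (-659 + O)/(-283 + O) (h(O) = (O - 659)/(-283 + O) = (-659 + O)/(-283 + O))
M(x) - h(w(-18)) = 390 - (-659 - 1/133*(-18))/(-283 - 1/133*(-18)) = 390 - (-659 + 18/133)/(-283 + 18/133) = 390 - (-87629)/((-37621/133)*133) = 390 - (-133)*(-87629)/(37621*133) = 390 - 1*87629/37621 = 390 - 87629/37621 = 14584561/37621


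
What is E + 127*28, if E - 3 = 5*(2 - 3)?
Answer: 3554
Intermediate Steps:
E = -2 (E = 3 + 5*(2 - 3) = 3 + 5*(-1) = 3 - 5 = -2)
E + 127*28 = -2 + 127*28 = -2 + 3556 = 3554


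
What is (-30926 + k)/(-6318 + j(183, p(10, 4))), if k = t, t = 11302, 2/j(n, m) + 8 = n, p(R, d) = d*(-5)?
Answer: 429275/138206 ≈ 3.1061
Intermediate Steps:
p(R, d) = -5*d
j(n, m) = 2/(-8 + n)
k = 11302
(-30926 + k)/(-6318 + j(183, p(10, 4))) = (-30926 + 11302)/(-6318 + 2/(-8 + 183)) = -19624/(-6318 + 2/175) = -19624/(-1105648/175) = -19624*(-175/1105648) = 429275/138206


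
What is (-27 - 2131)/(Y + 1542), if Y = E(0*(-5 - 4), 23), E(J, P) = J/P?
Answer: -1079/771 ≈ -1.3995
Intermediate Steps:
Y = 0 (Y = (0*(-5 - 4))/23 = (0*(-9))*(1/23) = 0*(1/23) = 0)
(-27 - 2131)/(Y + 1542) = (-27 - 2131)/(0 + 1542) = -2158/1542 = -2158*1/1542 = -1079/771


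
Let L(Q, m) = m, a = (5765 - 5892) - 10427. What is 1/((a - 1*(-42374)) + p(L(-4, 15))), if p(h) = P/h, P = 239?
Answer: 15/477539 ≈ 3.1411e-5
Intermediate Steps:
a = -10554 (a = -127 - 10427 = -10554)
p(h) = 239/h
1/((a - 1*(-42374)) + p(L(-4, 15))) = 1/((-10554 - 1*(-42374)) + 239/15) = 1/((-10554 + 42374) + 239*(1/15)) = 1/(31820 + 239/15) = 1/(477539/15) = 15/477539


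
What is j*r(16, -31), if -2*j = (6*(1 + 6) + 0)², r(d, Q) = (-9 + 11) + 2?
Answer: -3528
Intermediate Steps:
r(d, Q) = 4 (r(d, Q) = 2 + 2 = 4)
j = -882 (j = -(6*(1 + 6) + 0)²/2 = -(6*7 + 0)²/2 = -(42 + 0)²/2 = -½*42² = -½*1764 = -882)
j*r(16, -31) = -882*4 = -3528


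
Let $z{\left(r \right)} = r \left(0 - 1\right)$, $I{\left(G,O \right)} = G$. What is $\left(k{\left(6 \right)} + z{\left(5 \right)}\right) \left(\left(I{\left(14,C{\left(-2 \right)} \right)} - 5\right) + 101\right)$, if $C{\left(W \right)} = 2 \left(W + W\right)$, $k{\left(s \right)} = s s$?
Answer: $3410$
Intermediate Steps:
$k{\left(s \right)} = s^{2}$
$C{\left(W \right)} = 4 W$ ($C{\left(W \right)} = 2 \cdot 2 W = 4 W$)
$z{\left(r \right)} = - r$ ($z{\left(r \right)} = r \left(-1\right) = - r$)
$\left(k{\left(6 \right)} + z{\left(5 \right)}\right) \left(\left(I{\left(14,C{\left(-2 \right)} \right)} - 5\right) + 101\right) = \left(6^{2} - 5\right) \left(\left(14 - 5\right) + 101\right) = \left(36 - 5\right) \left(9 + 101\right) = 31 \cdot 110 = 3410$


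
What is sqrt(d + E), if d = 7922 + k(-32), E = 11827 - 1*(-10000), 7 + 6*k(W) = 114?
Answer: sqrt(1071606)/6 ≈ 172.53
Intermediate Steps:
k(W) = 107/6 (k(W) = -7/6 + (1/6)*114 = -7/6 + 19 = 107/6)
E = 21827 (E = 11827 + 10000 = 21827)
d = 47639/6 (d = 7922 + 107/6 = 47639/6 ≈ 7939.8)
sqrt(d + E) = sqrt(47639/6 + 21827) = sqrt(178601/6) = sqrt(1071606)/6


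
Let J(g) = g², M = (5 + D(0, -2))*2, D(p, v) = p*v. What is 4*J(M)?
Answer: 400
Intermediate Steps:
M = 10 (M = (5 + 0*(-2))*2 = (5 + 0)*2 = 5*2 = 10)
4*J(M) = 4*10² = 4*100 = 400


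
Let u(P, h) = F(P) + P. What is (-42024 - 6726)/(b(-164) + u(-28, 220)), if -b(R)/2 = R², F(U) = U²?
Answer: 24375/26518 ≈ 0.91919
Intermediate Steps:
b(R) = -2*R²
u(P, h) = P + P² (u(P, h) = P² + P = P + P²)
(-42024 - 6726)/(b(-164) + u(-28, 220)) = (-42024 - 6726)/(-2*(-164)² - 28*(1 - 28)) = -48750/(-2*26896 - 28*(-27)) = -48750/(-53792 + 756) = -48750/(-53036) = -48750*(-1/53036) = 24375/26518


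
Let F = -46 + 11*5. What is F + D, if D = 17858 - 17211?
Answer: 656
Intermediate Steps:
D = 647
F = 9 (F = -46 + 55 = 9)
F + D = 9 + 647 = 656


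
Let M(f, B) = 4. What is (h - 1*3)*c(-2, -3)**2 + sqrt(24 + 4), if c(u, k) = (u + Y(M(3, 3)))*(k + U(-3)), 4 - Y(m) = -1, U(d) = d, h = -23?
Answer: -8424 + 2*sqrt(7) ≈ -8418.7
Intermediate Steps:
Y(m) = 5 (Y(m) = 4 - 1*(-1) = 4 + 1 = 5)
c(u, k) = (-3 + k)*(5 + u) (c(u, k) = (u + 5)*(k - 3) = (5 + u)*(-3 + k) = (-3 + k)*(5 + u))
(h - 1*3)*c(-2, -3)**2 + sqrt(24 + 4) = (-23 - 1*3)*(-15 - 3*(-2) + 5*(-3) - 3*(-2))**2 + sqrt(24 + 4) = (-23 - 3)*(-15 + 6 - 15 + 6)**2 + sqrt(28) = -26*(-18)**2 + 2*sqrt(7) = -26*324 + 2*sqrt(7) = -8424 + 2*sqrt(7)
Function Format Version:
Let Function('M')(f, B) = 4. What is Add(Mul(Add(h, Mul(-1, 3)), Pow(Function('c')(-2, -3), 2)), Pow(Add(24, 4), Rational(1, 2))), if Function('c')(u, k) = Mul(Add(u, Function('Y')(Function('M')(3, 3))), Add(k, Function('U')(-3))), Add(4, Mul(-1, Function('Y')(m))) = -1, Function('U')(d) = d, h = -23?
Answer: Add(-8424, Mul(2, Pow(7, Rational(1, 2)))) ≈ -8418.7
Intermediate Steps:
Function('Y')(m) = 5 (Function('Y')(m) = Add(4, Mul(-1, -1)) = Add(4, 1) = 5)
Function('c')(u, k) = Mul(Add(-3, k), Add(5, u)) (Function('c')(u, k) = Mul(Add(u, 5), Add(k, -3)) = Mul(Add(5, u), Add(-3, k)) = Mul(Add(-3, k), Add(5, u)))
Add(Mul(Add(h, Mul(-1, 3)), Pow(Function('c')(-2, -3), 2)), Pow(Add(24, 4), Rational(1, 2))) = Add(Mul(Add(-23, Mul(-1, 3)), Pow(Add(-15, Mul(-3, -2), Mul(5, -3), Mul(-3, -2)), 2)), Pow(Add(24, 4), Rational(1, 2))) = Add(Mul(Add(-23, -3), Pow(Add(-15, 6, -15, 6), 2)), Pow(28, Rational(1, 2))) = Add(Mul(-26, Pow(-18, 2)), Mul(2, Pow(7, Rational(1, 2)))) = Add(Mul(-26, 324), Mul(2, Pow(7, Rational(1, 2)))) = Add(-8424, Mul(2, Pow(7, Rational(1, 2))))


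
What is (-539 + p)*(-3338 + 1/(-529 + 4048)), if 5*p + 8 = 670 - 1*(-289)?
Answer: 20485758224/17595 ≈ 1.1643e+6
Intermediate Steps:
p = 951/5 (p = -8/5 + (670 - 1*(-289))/5 = -8/5 + (670 + 289)/5 = -8/5 + (1/5)*959 = -8/5 + 959/5 = 951/5 ≈ 190.20)
(-539 + p)*(-3338 + 1/(-529 + 4048)) = (-539 + 951/5)*(-3338 + 1/(-529 + 4048)) = -1744*(-3338 + 1/3519)/5 = -1744/5*(-11746421/3519) = 20485758224/17595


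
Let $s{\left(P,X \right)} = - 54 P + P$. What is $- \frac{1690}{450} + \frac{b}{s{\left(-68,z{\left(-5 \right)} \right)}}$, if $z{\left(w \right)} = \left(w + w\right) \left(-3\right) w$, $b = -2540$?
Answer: $- \frac{180844}{40545} \approx -4.4603$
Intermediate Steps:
$z{\left(w \right)} = - 6 w^{2}$ ($z{\left(w \right)} = 2 w \left(-3\right) w = - 6 w w = - 6 w^{2}$)
$s{\left(P,X \right)} = - 53 P$
$- \frac{1690}{450} + \frac{b}{s{\left(-68,z{\left(-5 \right)} \right)}} = - \frac{1690}{450} - \frac{2540}{\left(-53\right) \left(-68\right)} = \left(-1690\right) \frac{1}{450} - \frac{2540}{3604} = - \frac{169}{45} - \frac{635}{901} = - \frac{180844}{40545}$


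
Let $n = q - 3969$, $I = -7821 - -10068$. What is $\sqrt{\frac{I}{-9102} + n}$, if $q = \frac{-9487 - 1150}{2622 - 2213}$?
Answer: $\frac{i \sqrt{6152082999951178}}{1240906} \approx 63.208 i$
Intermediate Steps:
$I = 2247$ ($I = -7821 + 10068 = 2247$)
$q = - \frac{10637}{409} \approx -26.007$
$n = - \frac{1633958}{409}$ ($n = - \frac{10637}{409} - 3969 = - \frac{1633958}{409} \approx -3995.0$)
$\sqrt{\frac{I}{-9102} + n} = \sqrt{\frac{2247}{-9102} - \frac{1633958}{409}} = \sqrt{2247 \left(- \frac{1}{9102}\right) - \frac{1633958}{409}} = \sqrt{- \frac{749}{3034} - \frac{1633958}{409}} = \sqrt{- \frac{4957734913}{1240906}} = \frac{i \sqrt{6152082999951178}}{1240906}$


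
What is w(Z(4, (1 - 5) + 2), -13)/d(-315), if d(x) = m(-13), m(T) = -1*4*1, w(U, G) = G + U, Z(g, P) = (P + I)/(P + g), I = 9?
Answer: 19/8 ≈ 2.3750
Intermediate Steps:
Z(g, P) = (9 + P)/(P + g) (Z(g, P) = (P + 9)/(P + g) = (9 + P)/(P + g))
m(T) = -4 (m(T) = -4*1 = -4)
d(x) = -4
w(Z(4, (1 - 5) + 2), -13)/d(-315) = (-13 + (9 + ((1 - 5) + 2))/(((1 - 5) + 2) + 4))/(-4) = (-13 + (9 + (-4 + 2))/((-4 + 2) + 4))*(-¼) = (-13 + (9 - 2)/(-2 + 4))*(-¼) = (-13 + 7/2)*(-¼) = -19/2*(-¼) = 19/8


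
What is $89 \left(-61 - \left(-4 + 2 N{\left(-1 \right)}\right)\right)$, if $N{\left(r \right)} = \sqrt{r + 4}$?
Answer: $-5073 - 178 \sqrt{3} \approx -5381.3$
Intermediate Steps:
$N{\left(r \right)} = \sqrt{4 + r}$
$89 \left(-61 - \left(-4 + 2 N{\left(-1 \right)}\right)\right) = 89 \left(-61 + \left(4 - 2 \sqrt{4 - 1}\right)\right) = 89 \left(-61 + \left(4 - 2 \sqrt{3}\right)\right) = 89 \left(-57 - 2 \sqrt{3}\right) = -5073 - 178 \sqrt{3}$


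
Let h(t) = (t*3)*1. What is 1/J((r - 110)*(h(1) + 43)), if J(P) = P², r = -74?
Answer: 1/71639296 ≈ 1.3959e-8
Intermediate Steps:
h(t) = 3*t (h(t) = (3*t)*1 = 3*t)
1/J((r - 110)*(h(1) + 43)) = 1/(((-74 - 110)*(3*1 + 43))²) = 1/((-184*(3 + 43))²) = 1/((-184*46)²) = 1/((-8464)²) = 1/71639296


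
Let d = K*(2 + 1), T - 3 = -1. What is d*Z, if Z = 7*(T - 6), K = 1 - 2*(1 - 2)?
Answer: -252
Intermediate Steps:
T = 2 (T = 3 - 1 = 2)
K = 3 (K = 1 - 2*(-1) = 1 + 2 = 3)
Z = -28 (Z = 7*(2 - 6) = 7*(-4) = -28)
d = 9 (d = 3*(2 + 1) = 3*3 = 9)
d*Z = 9*(-28) = -252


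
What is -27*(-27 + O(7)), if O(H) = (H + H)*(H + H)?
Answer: -4563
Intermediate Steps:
O(H) = 4*H**2 (O(H) = (2*H)*(2*H) = 4*H**2)
-27*(-27 + O(7)) = -27*(-27 + 4*7**2) = -27*(-27 + 4*49) = -27*(-27 + 196) = -27*169 = -4563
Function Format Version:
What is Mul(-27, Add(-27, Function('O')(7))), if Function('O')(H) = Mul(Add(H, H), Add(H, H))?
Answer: -4563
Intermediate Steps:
Function('O')(H) = Mul(4, Pow(H, 2)) (Function('O')(H) = Mul(Mul(2, H), Mul(2, H)) = Mul(4, Pow(H, 2)))
Mul(-27, Add(-27, Function('O')(7))) = Mul(-27, Add(-27, Mul(4, Pow(7, 2)))) = Mul(-27, Add(-27, Mul(4, 49))) = Mul(-27, Add(-27, 196)) = Mul(-27, 169) = -4563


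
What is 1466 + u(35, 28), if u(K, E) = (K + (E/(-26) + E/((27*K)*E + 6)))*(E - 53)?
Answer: 106296139/172029 ≈ 617.90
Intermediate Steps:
u(K, E) = (-53 + E)*(K - E/26 + E/(6 + 27*E*K)) (u(K, E) = (K + (E*(-1/26) + E/(27*E*K + 6)))*(-53 + E) = (K + (-E/26 + E/(6 + 27*E*K)))*(-53 + E) = (K - E/26 + E/(6 + 27*E*K))*(-53 + E) = (-53 + E)*(K - E/26 + E/(6 + 27*E*K)))
1466 + u(35, 28) = 1466 + (-8268*35 - 1060*28 + 20*28² - 37206*28*35² - 27*35*28³ + 156*28*35 + 702*28²*35² + 1431*35*28²)/(78*(2 + 9*28*35)) = 1466 + (-289380 - 29680 + 20*784 - 37206*28*1225 - 27*35*21952 + 152880 + 702*784*1225 + 1431*35*784)/(78*(2 + 8820)) = 1466 + (1/78)*(-289380 - 29680 + 15680 - 1276165800 - 20744640 + 152880 + 674200800 + 39266640)/8822 = 1466 + (1/78)*(1/8822)*(-583593500) = 1466 - 145898375/172029 = 106296139/172029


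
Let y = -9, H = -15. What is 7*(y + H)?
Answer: -168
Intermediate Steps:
7*(y + H) = 7*(-9 - 15) = 7*(-24) = -168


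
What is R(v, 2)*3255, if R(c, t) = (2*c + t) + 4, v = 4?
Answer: 45570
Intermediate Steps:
R(c, t) = 4 + t + 2*c (R(c, t) = (t + 2*c) + 4 = 4 + t + 2*c)
R(v, 2)*3255 = (4 + 2 + 2*4)*3255 = (4 + 2 + 8)*3255 = 14*3255 = 45570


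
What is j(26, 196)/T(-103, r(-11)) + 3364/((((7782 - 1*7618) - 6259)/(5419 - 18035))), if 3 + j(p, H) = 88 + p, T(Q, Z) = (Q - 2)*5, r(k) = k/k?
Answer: 1485362737/213325 ≈ 6962.9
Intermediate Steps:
r(k) = 1
T(Q, Z) = -10 + 5*Q (T(Q, Z) = (-2 + Q)*5 = -10 + 5*Q)
j(p, H) = 85 + p (j(p, H) = -3 + (88 + p) = 85 + p)
j(26, 196)/T(-103, r(-11)) + 3364/((((7782 - 1*7618) - 6259)/(5419 - 18035))) = (85 + 26)/(-10 + 5*(-103)) + 3364/((((7782 - 1*7618) - 6259)/(5419 - 18035))) = 111/(-10 - 515) + 3364/((((7782 - 7618) - 6259)/(-12616))) = 111/(-525) + 3364/(((164 - 6259)*(-1/12616))) = 111*(-1/525) + 3364/((-6095*(-1/12616))) = -37/175 + 3364/(6095/12616) = -37/175 + 3364*(12616/6095) = -37/175 + 42440224/6095 = 1485362737/213325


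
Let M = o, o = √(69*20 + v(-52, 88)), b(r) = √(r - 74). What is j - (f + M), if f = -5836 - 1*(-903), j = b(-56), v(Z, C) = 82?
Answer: 4933 - √1462 + I*√130 ≈ 4894.8 + 11.402*I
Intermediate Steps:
b(r) = √(-74 + r)
o = √1462 (o = √(69*20 + 82) = √(1380 + 82) = √1462 ≈ 38.236)
j = I*√130 (j = √(-74 - 56) = √(-130) = I*√130 ≈ 11.402*I)
M = √1462 ≈ 38.236
f = -4933 (f = -5836 + 903 = -4933)
j - (f + M) = I*√130 - (-4933 + √1462) = I*√130 + (4933 - √1462) = 4933 - √1462 + I*√130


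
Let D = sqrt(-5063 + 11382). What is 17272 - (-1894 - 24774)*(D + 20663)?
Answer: 551058156 + 26668*sqrt(6319) ≈ 5.5318e+8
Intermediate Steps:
D = sqrt(6319) ≈ 79.492
17272 - (-1894 - 24774)*(D + 20663) = 17272 - (-1894 - 24774)*(sqrt(6319) + 20663) = 17272 - (-26668)*(20663 + sqrt(6319)) = 17272 - (-551040884 - 26668*sqrt(6319)) = 17272 + (551040884 + 26668*sqrt(6319)) = 551058156 + 26668*sqrt(6319)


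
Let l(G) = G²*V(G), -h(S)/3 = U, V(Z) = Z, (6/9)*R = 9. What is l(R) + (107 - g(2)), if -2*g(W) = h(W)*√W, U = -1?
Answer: 20539/8 + 3*√2/2 ≈ 2569.5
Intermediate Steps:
R = 27/2 (R = (3/2)*9 = 27/2 ≈ 13.500)
h(S) = 3 (h(S) = -3*(-1) = 3)
g(W) = -3*√W/2
l(G) = G³ (l(G) = G²*G = G³)
l(R) + (107 - g(2)) = (27/2)³ + (107 - (-3)*√2/2) = 19683/8 + (107 + 3*√2/2) = 20539/8 + 3*√2/2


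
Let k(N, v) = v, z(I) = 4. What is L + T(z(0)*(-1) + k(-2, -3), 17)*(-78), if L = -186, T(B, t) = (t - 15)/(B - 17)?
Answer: -359/2 ≈ -179.50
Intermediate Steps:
T(B, t) = (-15 + t)/(-17 + B)
L + T(z(0)*(-1) + k(-2, -3), 17)*(-78) = -186 + ((-15 + 17)/(-17 + (4*(-1) - 3)))*(-78) = -186 + (2/(-17 + (-4 - 3)))*(-78) = -186 + (2/(-17 - 7))*(-78) = -186 + (2/(-24))*(-78) = -186 - 1/24*2*(-78) = -186 - 1/12*(-78) = -186 + 13/2 = -359/2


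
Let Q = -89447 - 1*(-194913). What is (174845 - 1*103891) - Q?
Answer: -34512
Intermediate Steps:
Q = 105466 (Q = -89447 + 194913 = 105466)
(174845 - 1*103891) - Q = (174845 - 1*103891) - 1*105466 = (174845 - 103891) - 105466 = 70954 - 105466 = -34512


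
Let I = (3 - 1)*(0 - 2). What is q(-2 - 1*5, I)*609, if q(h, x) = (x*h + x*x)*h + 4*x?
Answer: -197316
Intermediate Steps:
I = -4 (I = 2*(-2) = -4)
q(h, x) = 4*x + h*(x**2 + h*x) (q(h, x) = (h*x + x**2)*h + 4*x = (x**2 + h*x)*h + 4*x = h*(x**2 + h*x) + 4*x = 4*x + h*(x**2 + h*x))
q(-2 - 1*5, I)*609 = -4*(4 + (-2 - 1*5)**2 + (-2 - 1*5)*(-4))*609 = -4*(4 + (-2 - 5)**2 + (-2 - 5)*(-4))*609 = -4*(4 + (-7)**2 - 7*(-4))*609 = -4*(4 + 49 + 28)*609 = -4*81*609 = -324*609 = -197316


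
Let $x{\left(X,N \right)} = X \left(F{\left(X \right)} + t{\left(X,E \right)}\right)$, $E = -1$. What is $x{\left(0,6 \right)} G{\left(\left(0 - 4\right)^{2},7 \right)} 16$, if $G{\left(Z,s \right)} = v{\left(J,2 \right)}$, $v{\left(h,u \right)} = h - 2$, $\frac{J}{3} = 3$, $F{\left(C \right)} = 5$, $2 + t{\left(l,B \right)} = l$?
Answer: $0$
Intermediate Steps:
$t{\left(l,B \right)} = -2 + l$
$J = 9$ ($J = 3 \cdot 3 = 9$)
$v{\left(h,u \right)} = -2 + h$
$G{\left(Z,s \right)} = 7$ ($G{\left(Z,s \right)} = -2 + 9 = 7$)
$x{\left(X,N \right)} = X \left(3 + X\right)$ ($x{\left(X,N \right)} = X \left(5 + \left(-2 + X\right)\right) = X \left(3 + X\right)$)
$x{\left(0,6 \right)} G{\left(\left(0 - 4\right)^{2},7 \right)} 16 = 0 \left(3 + 0\right) 7 \cdot 16 = 0 \cdot 3 \cdot 7 \cdot 16 = 0 \cdot 7 \cdot 16 = 0 \cdot 16 = 0$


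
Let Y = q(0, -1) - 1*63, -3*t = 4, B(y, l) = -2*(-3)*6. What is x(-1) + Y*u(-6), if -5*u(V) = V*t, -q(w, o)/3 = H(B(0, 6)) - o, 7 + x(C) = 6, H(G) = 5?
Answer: 643/5 ≈ 128.60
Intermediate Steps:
B(y, l) = 36 (B(y, l) = 6*6 = 36)
t = -4/3 (t = -1/3*4 = -4/3 ≈ -1.3333)
x(C) = -1 (x(C) = -7 + 6 = -1)
q(w, o) = -15 + 3*o (q(w, o) = -3*(5 - o) = -15 + 3*o)
u(V) = 4*V/15 (u(V) = -V*(-4)/(5*3) = -(-4)*V/15 = 4*V/15)
Y = -81 (Y = (-15 + 3*(-1)) - 1*63 = (-15 - 3) - 63 = -18 - 63 = -81)
x(-1) + Y*u(-6) = -1 - 108*(-6)/5 = -1 - 81*(-8/5) = -1 + 648/5 = 643/5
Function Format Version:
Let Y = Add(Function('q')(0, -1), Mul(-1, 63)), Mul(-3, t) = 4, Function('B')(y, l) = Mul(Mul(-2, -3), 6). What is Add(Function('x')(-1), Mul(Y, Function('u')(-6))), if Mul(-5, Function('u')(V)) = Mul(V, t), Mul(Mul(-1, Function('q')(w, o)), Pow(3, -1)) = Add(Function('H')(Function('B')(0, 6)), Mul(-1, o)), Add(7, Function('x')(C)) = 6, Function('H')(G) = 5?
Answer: Rational(643, 5) ≈ 128.60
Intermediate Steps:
Function('B')(y, l) = 36 (Function('B')(y, l) = Mul(6, 6) = 36)
t = Rational(-4, 3) (t = Mul(Rational(-1, 3), 4) = Rational(-4, 3) ≈ -1.3333)
Function('x')(C) = -1 (Function('x')(C) = Add(-7, 6) = -1)
Function('q')(w, o) = Add(-15, Mul(3, o)) (Function('q')(w, o) = Mul(-3, Add(5, Mul(-1, o))) = Add(-15, Mul(3, o)))
Function('u')(V) = Mul(Rational(4, 15), V) (Function('u')(V) = Mul(Rational(-1, 5), Mul(V, Rational(-4, 3))) = Mul(Rational(-1, 5), Mul(Rational(-4, 3), V)) = Mul(Rational(4, 15), V))
Y = -81 (Y = Add(Add(-15, Mul(3, -1)), Mul(-1, 63)) = Add(Add(-15, -3), -63) = Add(-18, -63) = -81)
Add(Function('x')(-1), Mul(Y, Function('u')(-6))) = Add(-1, Mul(-81, Mul(Rational(4, 15), -6))) = Add(-1, Mul(-81, Rational(-8, 5))) = Add(-1, Rational(648, 5)) = Rational(643, 5)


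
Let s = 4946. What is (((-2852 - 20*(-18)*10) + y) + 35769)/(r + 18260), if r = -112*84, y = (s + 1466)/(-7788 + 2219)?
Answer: 203356761/49296788 ≈ 4.1252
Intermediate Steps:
y = -6412/5569 (y = (4946 + 1466)/(-7788 + 2219) = 6412/(-5569) = 6412*(-1/5569) = -6412/5569 ≈ -1.1514)
r = -9408
(((-2852 - 20*(-18)*10) + y) + 35769)/(r + 18260) = (((-2852 - 20*(-18)*10) - 6412/5569) + 35769)/(-9408 + 18260) = (((-2852 + 360*10) - 6412/5569) + 35769)/8852 = (((-2852 + 3600) - 6412/5569) + 35769)*(1/8852) = ((748 - 6412/5569) + 35769)*(1/8852) = (4159200/5569 + 35769)*(1/8852) = (203356761/5569)*(1/8852) = 203356761/49296788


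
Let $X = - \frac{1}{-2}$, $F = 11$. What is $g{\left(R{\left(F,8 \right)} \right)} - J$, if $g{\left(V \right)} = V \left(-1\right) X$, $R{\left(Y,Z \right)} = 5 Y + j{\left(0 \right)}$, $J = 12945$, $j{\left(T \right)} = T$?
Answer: $- \frac{25945}{2} \approx -12973.0$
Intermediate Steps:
$R{\left(Y,Z \right)} = 5 Y$ ($R{\left(Y,Z \right)} = 5 Y + 0 = 5 Y$)
$X = \frac{1}{2}$ ($X = \left(-1\right) \left(- \frac{1}{2}\right) = \frac{1}{2} \approx 0.5$)
$g{\left(V \right)} = - \frac{V}{2}$ ($g{\left(V \right)} = V \left(-1\right) \frac{1}{2} = - V \frac{1}{2} = - \frac{V}{2}$)
$g{\left(R{\left(F,8 \right)} \right)} - J = - \frac{5 \cdot 11}{2} - 12945 = \left(- \frac{1}{2}\right) 55 - 12945 = - \frac{55}{2} - 12945 = - \frac{25945}{2}$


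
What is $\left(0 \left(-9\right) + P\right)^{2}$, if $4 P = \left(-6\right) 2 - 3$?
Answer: $\frac{225}{16} \approx 14.063$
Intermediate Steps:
$P = - \frac{15}{4}$ ($P = \frac{\left(-6\right) 2 - 3}{4} = \frac{-12 - 3}{4} = \frac{1}{4} \left(-15\right) = - \frac{15}{4} \approx -3.75$)
$\left(0 \left(-9\right) + P\right)^{2} = \left(0 \left(-9\right) - \frac{15}{4}\right)^{2} = \left(0 - \frac{15}{4}\right)^{2} = \left(- \frac{15}{4}\right)^{2} = \frac{225}{16}$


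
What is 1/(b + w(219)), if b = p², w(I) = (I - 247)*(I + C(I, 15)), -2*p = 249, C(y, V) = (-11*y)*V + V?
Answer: 4/4082913 ≈ 9.7969e-7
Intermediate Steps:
C(y, V) = V - 11*V*y (C(y, V) = -11*V*y + V = V - 11*V*y)
p = -249/2 (p = -½*249 = -249/2 ≈ -124.50)
w(I) = (-247 + I)*(15 - 164*I) (w(I) = (I - 247)*(I + 15*(1 - 11*I)) = (-247 + I)*(I + (15 - 165*I)) = (-247 + I)*(15 - 164*I))
b = 62001/4 (b = (-249/2)² = 62001/4 ≈ 15500.)
1/(b + w(219)) = 1/(62001/4 + (-3705 - 164*219² + 40523*219)) = 1/(62001/4 + (-3705 - 164*47961 + 8874537)) = 1/(62001/4 + (-3705 - 7865604 + 8874537)) = 1/(62001/4 + 1005228) = 1/(4082913/4) = 4/4082913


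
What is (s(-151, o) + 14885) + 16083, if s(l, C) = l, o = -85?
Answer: 30817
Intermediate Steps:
(s(-151, o) + 14885) + 16083 = (-151 + 14885) + 16083 = 14734 + 16083 = 30817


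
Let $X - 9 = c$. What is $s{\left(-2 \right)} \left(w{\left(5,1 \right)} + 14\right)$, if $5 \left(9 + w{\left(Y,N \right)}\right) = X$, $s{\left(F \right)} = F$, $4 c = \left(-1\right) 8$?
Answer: $- \frac{64}{5} \approx -12.8$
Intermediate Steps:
$c = -2$ ($c = \frac{\left(-1\right) 8}{4} = \frac{1}{4} \left(-8\right) = -2$)
$X = 7$ ($X = 9 - 2 = 7$)
$w{\left(Y,N \right)} = - \frac{38}{5}$ ($w{\left(Y,N \right)} = -9 + \frac{1}{5} \cdot 7 = -9 + \frac{7}{5} = - \frac{38}{5}$)
$s{\left(-2 \right)} \left(w{\left(5,1 \right)} + 14\right) = - 2 \left(- \frac{38}{5} + 14\right) = \left(-2\right) \frac{32}{5} = - \frac{64}{5}$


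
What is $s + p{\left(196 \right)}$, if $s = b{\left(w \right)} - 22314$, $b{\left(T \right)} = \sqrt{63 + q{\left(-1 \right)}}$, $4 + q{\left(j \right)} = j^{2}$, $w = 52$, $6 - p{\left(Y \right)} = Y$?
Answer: $-22504 + 2 \sqrt{15} \approx -22496.0$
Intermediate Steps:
$p{\left(Y \right)} = 6 - Y$
$q{\left(j \right)} = -4 + j^{2}$
$b{\left(T \right)} = 2 \sqrt{15}$ ($b{\left(T \right)} = \sqrt{63 - \left(4 - \left(-1\right)^{2}\right)} = \sqrt{63 + \left(-4 + 1\right)} = \sqrt{63 - 3} = \sqrt{60} = 2 \sqrt{15}$)
$s = -22314 + 2 \sqrt{15}$ ($s = 2 \sqrt{15} - 22314 = -22314 + 2 \sqrt{15} \approx -22306.0$)
$s + p{\left(196 \right)} = \left(-22314 + 2 \sqrt{15}\right) + \left(6 - 196\right) = \left(-22314 + 2 \sqrt{15}\right) - 190 = -22504 + 2 \sqrt{15}$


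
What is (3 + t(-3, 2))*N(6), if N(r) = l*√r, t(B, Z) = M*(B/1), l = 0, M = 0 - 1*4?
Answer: 0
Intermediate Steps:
M = -4 (M = 0 - 4 = -4)
t(B, Z) = -4*B (t(B, Z) = -4*B/1 = -4*B)
N(r) = 0 (N(r) = 0*√r = 0)
(3 + t(-3, 2))*N(6) = (3 - 4*(-3))*0 = (3 + 12)*0 = 15*0 = 0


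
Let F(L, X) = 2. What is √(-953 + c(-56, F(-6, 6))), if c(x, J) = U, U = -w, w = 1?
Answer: 3*I*√106 ≈ 30.887*I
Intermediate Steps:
U = -1 (U = -1*1 = -1)
c(x, J) = -1
√(-953 + c(-56, F(-6, 6))) = √(-953 - 1) = √(-954) = 3*I*√106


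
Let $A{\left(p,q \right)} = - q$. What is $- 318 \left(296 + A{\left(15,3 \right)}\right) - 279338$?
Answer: $-372512$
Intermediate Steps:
$- 318 \left(296 + A{\left(15,3 \right)}\right) - 279338 = - 318 \left(296 - 3\right) - 279338 = \left(-318\right) 293 - 279338 = -93174 - 279338 = -372512$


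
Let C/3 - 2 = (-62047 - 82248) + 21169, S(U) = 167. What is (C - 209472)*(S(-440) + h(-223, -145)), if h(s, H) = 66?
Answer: -134870652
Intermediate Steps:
C = -369372 (C = 6 + 3*((-62047 - 82248) + 21169) = 6 + 3*(-144295 + 21169) = 6 + 3*(-123126) = 6 - 369378 = -369372)
(C - 209472)*(S(-440) + h(-223, -145)) = (-369372 - 209472)*(167 + 66) = -578844*233 = -134870652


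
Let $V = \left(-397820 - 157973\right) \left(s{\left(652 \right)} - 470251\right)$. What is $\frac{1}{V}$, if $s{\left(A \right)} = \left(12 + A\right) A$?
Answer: $\frac{1}{20743862139} \approx 4.8207 \cdot 10^{-11}$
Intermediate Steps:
$s{\left(A \right)} = A \left(12 + A\right)$
$V = 20743862139$ ($V = \left(-397820 - 157973\right) \left(652 \left(12 + 652\right) - 470251\right) = - 555793 \left(652 \cdot 664 - 470251\right) = - 555793 \left(432928 - 470251\right) = \left(-555793\right) \left(-37323\right) = 20743862139$)
$\frac{1}{V} = \frac{1}{20743862139}$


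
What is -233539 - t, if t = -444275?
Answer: 210736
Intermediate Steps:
-233539 - t = -233539 - 1*(-444275) = -233539 + 444275 = 210736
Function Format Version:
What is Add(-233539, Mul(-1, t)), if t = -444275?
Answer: 210736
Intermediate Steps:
Add(-233539, Mul(-1, t)) = Add(-233539, Mul(-1, -444275)) = Add(-233539, 444275) = 210736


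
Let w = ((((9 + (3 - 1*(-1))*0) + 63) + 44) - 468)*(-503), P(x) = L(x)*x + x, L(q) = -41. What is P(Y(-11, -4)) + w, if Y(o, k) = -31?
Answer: 178296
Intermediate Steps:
P(x) = -40*x (P(x) = -41*x + x = -40*x)
w = 177056 (w = ((((9 + (3 + 1)*0) + 63) + 44) - 468)*(-503) = ((((9 + 4*0) + 63) + 44) - 468)*(-503) = ((((9 + 0) + 63) + 44) - 468)*(-503) = (((9 + 63) + 44) - 468)*(-503) = ((72 + 44) - 468)*(-503) = (116 - 468)*(-503) = -352*(-503) = 177056)
P(Y(-11, -4)) + w = -40*(-31) + 177056 = 1240 + 177056 = 178296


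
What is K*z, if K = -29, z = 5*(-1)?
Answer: 145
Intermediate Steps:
z = -5
K*z = -29*(-5) = 145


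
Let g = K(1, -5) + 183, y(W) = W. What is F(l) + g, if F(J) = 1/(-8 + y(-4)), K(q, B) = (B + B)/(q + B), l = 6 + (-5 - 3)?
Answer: 2225/12 ≈ 185.42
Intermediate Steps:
l = -2 (l = 6 - 8 = -2)
K(q, B) = 2*B/(B + q) (K(q, B) = (2*B)/(B + q) = 2*B/(B + q))
g = 371/2 (g = 2*(-5)/(-5 + 1) + 183 = 2*(-5)/(-4) + 183 = 2*(-5)*(-¼) + 183 = 5/2 + 183 = 371/2 ≈ 185.50)
F(J) = -1/12 (F(J) = 1/(-8 - 4) = 1/(-12) = -1/12)
F(l) + g = -1/12 + 371/2 = 2225/12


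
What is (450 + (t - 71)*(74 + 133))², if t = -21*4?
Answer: 1000773225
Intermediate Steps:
t = -84
(450 + (t - 71)*(74 + 133))² = (450 + (-84 - 71)*(74 + 133))² = (450 - 155*207)² = (450 - 32085)² = (-31635)² = 1000773225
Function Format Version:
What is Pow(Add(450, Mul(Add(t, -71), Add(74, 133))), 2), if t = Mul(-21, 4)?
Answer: 1000773225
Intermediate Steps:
t = -84
Pow(Add(450, Mul(Add(t, -71), Add(74, 133))), 2) = Pow(Add(450, Mul(Add(-84, -71), Add(74, 133))), 2) = Pow(Add(450, Mul(-155, 207)), 2) = Pow(Add(450, -32085), 2) = Pow(-31635, 2) = 1000773225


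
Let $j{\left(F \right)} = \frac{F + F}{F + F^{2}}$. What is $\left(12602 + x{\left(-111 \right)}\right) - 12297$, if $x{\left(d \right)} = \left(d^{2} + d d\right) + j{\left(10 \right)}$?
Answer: $\frac{274419}{11} \approx 24947.0$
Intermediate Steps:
$j{\left(F \right)} = \frac{2 F}{F + F^{2}}$
$x{\left(d \right)} = \frac{2}{11} + 2 d^{2}$ ($x{\left(d \right)} = \left(d^{2} + d d\right) + \frac{2}{1 + 10} = \left(d^{2} + d^{2}\right) + \frac{2}{11} = 2 d^{2} + 2 \cdot \frac{1}{11} = 2 d^{2} + \frac{2}{11} = \frac{2}{11} + 2 d^{2}$)
$\left(12602 + x{\left(-111 \right)}\right) - 12297 = \left(12602 + \left(\frac{2}{11} + 2 \left(-111\right)^{2}\right)\right) - 12297 = \left(12602 + \left(\frac{2}{11} + 2 \cdot 12321\right)\right) - 12297 = \left(12602 + \left(\frac{2}{11} + 24642\right)\right) - 12297 = \left(12602 + \frac{271064}{11}\right) - 12297 = \frac{409686}{11} - 12297 = \frac{274419}{11}$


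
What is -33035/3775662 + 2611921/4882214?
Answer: 2425111731803/4608397468917 ≈ 0.52624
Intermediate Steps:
-33035/3775662 + 2611921/4882214 = 2425111731803/4608397468917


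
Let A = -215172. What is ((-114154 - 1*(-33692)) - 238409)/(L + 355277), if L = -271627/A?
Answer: -9801730116/10920847753 ≈ -0.89752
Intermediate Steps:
L = 271627/215172 (L = -271627/(-215172) = -271627*(-1/215172) = 271627/215172 ≈ 1.2624)
((-114154 - 1*(-33692)) - 238409)/(L + 355277) = ((-114154 - 1*(-33692)) - 238409)/(271627/215172 + 355277) = ((-114154 + 33692) - 238409)/(76445934271/215172) = (-80462 - 238409)*(215172/76445934271) = -318871*215172/76445934271 = -9801730116/10920847753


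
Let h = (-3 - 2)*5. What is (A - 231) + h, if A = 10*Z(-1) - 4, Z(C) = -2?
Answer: -280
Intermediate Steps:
A = -24 (A = 10*(-2) - 4 = -20 - 4 = -24)
h = -25 (h = -5*5 = -25)
(A - 231) + h = (-24 - 231) - 25 = -255 - 25 = -280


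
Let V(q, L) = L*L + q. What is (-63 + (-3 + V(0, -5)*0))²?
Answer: 4356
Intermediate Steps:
V(q, L) = q + L² (V(q, L) = L² + q = q + L²)
(-63 + (-3 + V(0, -5)*0))² = (-63 + (-3 + (0 + (-5)²)*0))² = (-63 + (-3 + (0 + 25)*0))² = (-63 + (-3 + 25*0))² = (-63 + (-3 + 0))² = (-63 - 3)² = (-66)² = 4356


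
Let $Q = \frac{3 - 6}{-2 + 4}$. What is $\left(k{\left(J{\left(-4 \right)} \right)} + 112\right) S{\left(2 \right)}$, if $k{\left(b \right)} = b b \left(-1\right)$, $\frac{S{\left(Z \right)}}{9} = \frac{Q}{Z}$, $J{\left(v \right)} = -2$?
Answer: $-729$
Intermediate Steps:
$Q = - \frac{3}{2} \approx -1.5$
$S{\left(Z \right)} = - \frac{27}{2 Z}$ ($S{\left(Z \right)} = 9 \left(- \frac{3}{2 Z}\right) = - \frac{27}{2 Z}$)
$k{\left(b \right)} = - b^{2}$ ($k{\left(b \right)} = b^{2} \left(-1\right) = - b^{2}$)
$\left(k{\left(J{\left(-4 \right)} \right)} + 112\right) S{\left(2 \right)} = \left(- \left(-2\right)^{2} + 112\right) \left(- \frac{27}{2 \cdot 2}\right) = \left(\left(-1\right) 4 + 112\right) \left(\left(- \frac{27}{2}\right) \frac{1}{2}\right) = \left(-4 + 112\right) \left(- \frac{27}{4}\right) = 108 \left(- \frac{27}{4}\right) = -729$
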